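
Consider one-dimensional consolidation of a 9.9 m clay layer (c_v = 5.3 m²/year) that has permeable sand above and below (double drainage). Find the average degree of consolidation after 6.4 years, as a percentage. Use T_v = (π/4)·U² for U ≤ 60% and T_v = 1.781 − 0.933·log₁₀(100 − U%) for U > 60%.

U ≈ 97.3 %

Drainage path length: H_d = H/2 = 4.95 m (double drainage).
T_v = c_v·t/H_d² = 5.3×6.4/4.95² = 1.3843.
T_v = 1.3843 corresponds to the U > 60% branch:
U = 1 − 10^((1.781 − T_v)/0.933)/100 = 0.9734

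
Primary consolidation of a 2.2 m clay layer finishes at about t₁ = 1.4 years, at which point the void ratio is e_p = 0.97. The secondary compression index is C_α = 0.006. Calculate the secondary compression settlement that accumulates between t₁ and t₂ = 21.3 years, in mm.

Secondary compression: S_s = C_α·H/(1+e_p)·log₁₀(t₂/t₁)
S_s = 0.006×2.2/(1+0.97)×log₁₀(21.3/1.4)
    = 0.006701 × 1.182 = 0.007922 m

S_s ≈ 7.92 mm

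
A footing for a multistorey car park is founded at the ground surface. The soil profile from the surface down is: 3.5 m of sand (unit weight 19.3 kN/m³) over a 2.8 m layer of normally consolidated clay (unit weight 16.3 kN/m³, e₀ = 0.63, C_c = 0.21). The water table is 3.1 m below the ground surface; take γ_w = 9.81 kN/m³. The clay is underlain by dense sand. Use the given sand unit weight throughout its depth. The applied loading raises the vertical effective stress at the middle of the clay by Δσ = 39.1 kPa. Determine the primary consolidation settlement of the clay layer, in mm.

S_c ≈ 67.4 mm

Mid-depth of clay below the ground surface: z = 3.5 + 2.8/2 = 4.9 m.
Total vertical stress at mid-clay: σ_v = 19.3×3.5 + 16.3×1.4 = 90.37 kPa.
Pore pressure: u = 9.81×(4.9 − 3.1) = 17.658 kPa.
Initial effective stress: σ'_0 = σ_v − u = 90.37 − 17.658 = 72.712 kPa.
Final effective stress: σ'_f = σ'_0 + Δσ = 72.712 + 39.1 = 111.81 kPa.
Normally consolidated clay, so the full stress increment lies on the virgin compression line:
S_c = C_c·H/(1+e₀)·log₁₀(σ'_f/σ'_0) = 0.21×2.8/(1+0.63)×log₁₀(111.81/72.712)
    = 0.36074 × 0.18687 = 0.06741 m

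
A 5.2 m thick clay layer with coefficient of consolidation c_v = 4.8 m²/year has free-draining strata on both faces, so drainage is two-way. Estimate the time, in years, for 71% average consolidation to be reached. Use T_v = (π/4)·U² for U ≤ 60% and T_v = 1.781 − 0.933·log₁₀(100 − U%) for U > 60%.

t ≈ 0.587 years

Drainage path length: H_d = H/2 = 2.6 m (double drainage).
U > 60%: T_v = 1.781 − 0.933·log₁₀(100 − 71) = 0.41658.
t = T_v·H_d²/c_v = 0.41658×2.6²/4.8 = 0.5867 years.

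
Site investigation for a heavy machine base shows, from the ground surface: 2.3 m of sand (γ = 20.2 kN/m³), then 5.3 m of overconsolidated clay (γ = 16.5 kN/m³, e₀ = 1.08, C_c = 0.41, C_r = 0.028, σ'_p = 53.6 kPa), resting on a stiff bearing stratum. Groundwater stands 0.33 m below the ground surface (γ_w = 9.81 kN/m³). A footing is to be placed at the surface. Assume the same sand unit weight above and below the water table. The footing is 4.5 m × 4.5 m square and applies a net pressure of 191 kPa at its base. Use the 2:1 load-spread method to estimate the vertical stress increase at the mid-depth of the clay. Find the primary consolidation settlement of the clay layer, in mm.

S_c ≈ 231 mm

Mid-depth of clay below the ground surface: z = 2.3 + 5.3/2 = 4.95 m.
Total vertical stress at mid-clay: σ_v = 20.2×2.3 + 16.5×2.65 = 90.185 kPa.
Pore pressure: u = 9.81×(4.95 − 0.33) = 45.322 kPa.
Initial effective stress: σ'_0 = σ_v − u = 90.185 − 45.322 = 44.863 kPa.
Stress increase at mid-clay by the 2:1 spreading method:
Δσ = qBL/((B+z)(L+z)) = 191×4.5×4.5/((4.5+4.95)(4.5+4.95)) = 43.311 kPa
Final effective stress: σ'_f = 44.863 + 43.311 = 88.174 kPa.
σ'_f = 88.174 > σ'_p = 53.6 kPa, so the stress path crosses the preconsolidation pressure — recompression up to σ'_p, then virgin compression beyond:
S_c = H/(1+e₀)·[C_r·log₁₀(σ'_p/σ'_0) + C_c·log₁₀(σ'_f/σ'_p)]
    = 5.3/2.08 × [0.028×log₁₀(53.6/44.863) + 0.41×log₁₀(88.174/53.6)]
    = 2.5481 × [0.0021637 + 0.088632] = 0.2314 m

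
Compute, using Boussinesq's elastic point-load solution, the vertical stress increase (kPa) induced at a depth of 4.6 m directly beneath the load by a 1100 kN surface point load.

Boussinesq vertical stress below a point load on an elastic half-space:
Δσ_z = 3P/(2πz²) · [1 + (r/z)²]^(−5/2)
r/z = 0/4.6 = 0; [1+(r/z)²]^(−5/2) = 1.
Δσ_z = 3×1100/(2π×4.6²) × 1 = 24.821 × 1 = 24.82 kPa

Δσ_z ≈ 24.8 kPa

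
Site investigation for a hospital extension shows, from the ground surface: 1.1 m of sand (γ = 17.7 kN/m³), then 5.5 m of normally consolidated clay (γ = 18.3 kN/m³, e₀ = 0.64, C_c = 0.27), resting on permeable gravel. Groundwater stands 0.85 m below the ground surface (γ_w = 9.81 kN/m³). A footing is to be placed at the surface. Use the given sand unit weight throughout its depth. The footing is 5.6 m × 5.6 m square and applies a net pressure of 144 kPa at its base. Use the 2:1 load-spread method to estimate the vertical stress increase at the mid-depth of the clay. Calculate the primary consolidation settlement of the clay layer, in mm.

Mid-depth of clay below the ground surface: z = 1.1 + 5.5/2 = 3.85 m.
Total vertical stress at mid-clay: σ_v = 17.7×1.1 + 18.3×2.75 = 69.795 kPa.
Pore pressure: u = 9.81×(3.85 − 0.85) = 29.43 kPa.
Initial effective stress: σ'_0 = σ_v − u = 69.795 − 29.43 = 40.365 kPa.
Stress increase at mid-clay by the 2:1 spreading method:
Δσ = qBL/((B+z)(L+z)) = 144×5.6×5.6/((5.6+3.85)(5.6+3.85)) = 50.568 kPa
Final effective stress: σ'_f = σ'_0 + Δσ = 40.365 + 50.568 = 90.933 kPa.
Normally consolidated clay, so the full stress increment lies on the virgin compression line:
S_c = C_c·H/(1+e₀)·log₁₀(σ'_f/σ'_0) = 0.27×5.5/(1+0.64)×log₁₀(90.933/40.365)
    = 0.90549 × 0.35272 = 0.3194 m

S_c ≈ 319 mm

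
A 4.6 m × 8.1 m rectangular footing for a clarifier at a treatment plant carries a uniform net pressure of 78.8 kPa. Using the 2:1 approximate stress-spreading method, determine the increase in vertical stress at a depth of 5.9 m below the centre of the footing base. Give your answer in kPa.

Δσ_z ≈ 20 kPa

By the 2:1 method the load spreads at 1 horizontal : 2 vertical, so at depth z the loaded area has grown by z in each plan dimension:
Δσ = qBL/((B+z)(L+z)) = 78.8×4.6×8.1/((4.6+5.9)(8.1+5.9)) = 19.973 kPa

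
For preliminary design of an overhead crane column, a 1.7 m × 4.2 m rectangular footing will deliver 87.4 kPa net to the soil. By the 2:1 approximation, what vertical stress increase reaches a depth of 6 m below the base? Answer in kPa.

Δσ_z ≈ 7.95 kPa

By the 2:1 method the load spreads at 1 horizontal : 2 vertical, so at depth z the loaded area has grown by z in each plan dimension:
Δσ = qBL/((B+z)(L+z)) = 87.4×1.7×4.2/((1.7+6)(4.2+6)) = 7.9455 kPa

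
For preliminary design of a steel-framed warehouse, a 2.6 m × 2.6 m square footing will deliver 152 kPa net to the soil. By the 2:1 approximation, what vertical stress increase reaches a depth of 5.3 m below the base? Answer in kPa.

Δσ_z ≈ 16.5 kPa

By the 2:1 method the load spreads at 1 horizontal : 2 vertical, so at depth z the loaded area has grown by z in each plan dimension:
Δσ = qBL/((B+z)(L+z)) = 152×2.6×2.6/((2.6+5.3)(2.6+5.3)) = 16.464 kPa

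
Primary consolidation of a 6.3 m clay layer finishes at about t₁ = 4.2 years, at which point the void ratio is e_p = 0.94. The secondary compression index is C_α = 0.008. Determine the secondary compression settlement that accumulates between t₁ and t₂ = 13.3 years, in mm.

Secondary compression: S_s = C_α·H/(1+e_p)·log₁₀(t₂/t₁)
S_s = 0.008×6.3/(1+0.94)×log₁₀(13.3/4.2)
    = 0.02598 × 0.5006 = 0.01301 m

S_s ≈ 13 mm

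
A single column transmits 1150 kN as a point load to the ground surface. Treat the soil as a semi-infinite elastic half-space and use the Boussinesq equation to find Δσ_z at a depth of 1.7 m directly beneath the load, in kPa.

Boussinesq vertical stress below a point load on an elastic half-space:
Δσ_z = 3P/(2πz²) · [1 + (r/z)²]^(−5/2)
r/z = 0/1.7 = 0; [1+(r/z)²]^(−5/2) = 1.
Δσ_z = 3×1150/(2π×1.7²) × 1 = 189.99 × 1 = 190 kPa

Δσ_z ≈ 190 kPa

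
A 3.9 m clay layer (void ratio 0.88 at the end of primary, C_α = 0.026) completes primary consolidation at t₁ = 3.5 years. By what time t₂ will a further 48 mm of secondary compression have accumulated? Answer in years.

S_s = C_α·H/(1+e_p)·log₁₀(t₂/t₁) ⇒ log₁₀(t₂/t₁) = S_s·(1+e_p)/(C_α·H).
log₁₀(t₂/t₁) = 0.048 × (1+0.88) / (0.026×3.9) = 0.8899
t₂ = t₁ × 10^0.8899 = 3.5 × 7.761 = 27.16 years

t₂ ≈ 27.2 years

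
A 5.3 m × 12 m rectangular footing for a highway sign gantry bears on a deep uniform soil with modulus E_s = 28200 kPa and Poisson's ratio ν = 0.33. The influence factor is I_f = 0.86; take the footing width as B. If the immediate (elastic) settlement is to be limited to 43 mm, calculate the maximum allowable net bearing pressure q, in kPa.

S_e = q·B·(1−ν²)/E_s · I_f  ⇒  q = S_e·E_s / (B·(1−ν²)·I_f).
q = 0.043 × 28200 / (5.3 × 0.8911 × 0.86) = 298.5 kPa

q ≈ 299 kPa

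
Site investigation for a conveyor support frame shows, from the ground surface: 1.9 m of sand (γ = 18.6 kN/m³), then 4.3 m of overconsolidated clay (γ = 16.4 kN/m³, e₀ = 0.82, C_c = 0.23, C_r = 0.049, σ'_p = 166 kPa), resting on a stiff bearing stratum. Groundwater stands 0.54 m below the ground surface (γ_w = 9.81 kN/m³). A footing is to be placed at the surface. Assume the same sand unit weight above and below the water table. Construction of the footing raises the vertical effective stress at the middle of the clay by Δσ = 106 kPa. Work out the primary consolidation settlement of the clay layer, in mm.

Mid-depth of clay below the ground surface: z = 1.9 + 4.3/2 = 4.05 m.
Total vertical stress at mid-clay: σ_v = 18.6×1.9 + 16.4×2.15 = 70.6 kPa.
Pore pressure: u = 9.81×(4.05 − 0.54) = 34.433 kPa.
Initial effective stress: σ'_0 = σ_v − u = 70.6 − 34.433 = 36.167 kPa.
Final effective stress: σ'_f = 36.167 + 106 = 142.17 kPa.
σ'_f = 142.17 ≤ σ'_p = 166 kPa, so the clay remains overconsolidated and only the recompression index applies:
S_c = C_r·H/(1+e₀)·log₁₀(σ'_f/σ'_0) = 0.049×4.3/1.82×log₁₀(142.17/36.167)
    = 0.11577 × 0.5945 = 0.06882 m

S_c ≈ 68.8 mm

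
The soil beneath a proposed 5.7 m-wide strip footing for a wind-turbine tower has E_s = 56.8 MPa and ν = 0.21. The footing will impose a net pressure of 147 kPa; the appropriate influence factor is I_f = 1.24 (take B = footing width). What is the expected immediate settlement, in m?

Immediate (elastic) settlement: S_e = q·B·(1−ν²)/E_s · I_f.
E_s = 56.8 MPa = 56800 kPa.
S_e = 147 × 5.7 × (1 − 0.21²) / 56800 × 1.24
    = 147 × 5.7 × 0.9559 / 56800 × 1.24
    = 0.01749 m

S_e ≈ 0.0175 m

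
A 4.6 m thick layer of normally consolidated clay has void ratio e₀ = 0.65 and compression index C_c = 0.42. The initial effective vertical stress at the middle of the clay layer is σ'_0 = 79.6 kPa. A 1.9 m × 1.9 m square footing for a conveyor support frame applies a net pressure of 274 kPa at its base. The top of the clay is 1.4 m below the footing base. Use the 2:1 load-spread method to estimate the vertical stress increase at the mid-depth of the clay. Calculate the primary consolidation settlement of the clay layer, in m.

S_c ≈ 0.17 m

Mid-depth of clay below the footing base: z = 1.4 + 4.6/2 = 3.7 m.
Stress increase at mid-clay by the 2:1 spreading method:
Δσ = qBL/((B+z)(L+z)) = 274×1.9×1.9/((1.9+3.7)(1.9+3.7)) = 31.541 kPa
Final effective stress: σ'_f = σ'_0 + Δσ = 79.6 + 31.541 = 111.14 kPa.
Normally consolidated clay, so the full stress increment lies on the virgin compression line:
S_c = C_c·H/(1+e₀)·log₁₀(σ'_f/σ'_0) = 0.42×4.6/(1+0.65)×log₁₀(111.14/79.6)
    = 1.1709 × 0.14496 = 0.1697 m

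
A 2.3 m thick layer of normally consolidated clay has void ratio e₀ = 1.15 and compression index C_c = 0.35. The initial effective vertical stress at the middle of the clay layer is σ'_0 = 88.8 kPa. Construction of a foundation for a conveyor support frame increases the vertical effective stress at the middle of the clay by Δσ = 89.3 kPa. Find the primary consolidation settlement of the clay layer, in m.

Final effective stress: σ'_f = σ'_0 + Δσ = 88.8 + 89.3 = 178.1 kPa.
Normally consolidated clay, so the full stress increment lies on the virgin compression line:
S_c = C_c·H/(1+e₀)·log₁₀(σ'_f/σ'_0) = 0.35×2.3/(1+1.15)×log₁₀(178.1/88.8)
    = 0.37442 × 0.30225 = 0.1132 m

S_c ≈ 0.113 m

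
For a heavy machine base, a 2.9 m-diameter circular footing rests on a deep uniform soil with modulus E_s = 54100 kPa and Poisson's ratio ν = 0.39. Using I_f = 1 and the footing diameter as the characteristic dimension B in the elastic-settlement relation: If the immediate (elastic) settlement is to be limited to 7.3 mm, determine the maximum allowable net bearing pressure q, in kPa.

q ≈ 161 kPa

S_e = q·B·(1−ν²)/E_s · I_f  ⇒  q = S_e·E_s / (B·(1−ν²)·I_f).
q = 0.0073 × 54100 / (2.9 × 0.8479 × 1) = 160.6 kPa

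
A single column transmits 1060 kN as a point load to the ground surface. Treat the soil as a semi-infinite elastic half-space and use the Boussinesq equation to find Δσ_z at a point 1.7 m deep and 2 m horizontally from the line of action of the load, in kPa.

Boussinesq vertical stress below a point load on an elastic half-space:
Δσ_z = 3P/(2πz²) · [1 + (r/z)²]^(−5/2)
r/z = 2/1.7 = 1.1765; [1+(r/z)²]^(−5/2) = 0.11395.
Δσ_z = 3×1060/(2π×1.7²) × 0.11395 = 175.13 × 0.11395 = 19.96 kPa

Δσ_z ≈ 20 kPa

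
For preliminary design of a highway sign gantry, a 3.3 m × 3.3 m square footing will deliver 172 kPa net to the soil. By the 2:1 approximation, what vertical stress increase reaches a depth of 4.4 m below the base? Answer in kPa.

Δσ_z ≈ 31.6 kPa

By the 2:1 method the load spreads at 1 horizontal : 2 vertical, so at depth z the loaded area has grown by z in each plan dimension:
Δσ = qBL/((B+z)(L+z)) = 172×3.3×3.3/((3.3+4.4)(3.3+4.4)) = 31.592 kPa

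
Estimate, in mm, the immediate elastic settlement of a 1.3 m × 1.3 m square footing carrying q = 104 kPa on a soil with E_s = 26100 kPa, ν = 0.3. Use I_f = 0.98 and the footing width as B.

S_e ≈ 4.62 mm

Immediate (elastic) settlement: S_e = q·B·(1−ν²)/E_s · I_f.
S_e = 104 × 1.3 × (1 − 0.3²) / 26100 × 0.98
    = 104 × 1.3 × 0.91 / 26100 × 0.98
    = 0.00462 m = 4.62 mm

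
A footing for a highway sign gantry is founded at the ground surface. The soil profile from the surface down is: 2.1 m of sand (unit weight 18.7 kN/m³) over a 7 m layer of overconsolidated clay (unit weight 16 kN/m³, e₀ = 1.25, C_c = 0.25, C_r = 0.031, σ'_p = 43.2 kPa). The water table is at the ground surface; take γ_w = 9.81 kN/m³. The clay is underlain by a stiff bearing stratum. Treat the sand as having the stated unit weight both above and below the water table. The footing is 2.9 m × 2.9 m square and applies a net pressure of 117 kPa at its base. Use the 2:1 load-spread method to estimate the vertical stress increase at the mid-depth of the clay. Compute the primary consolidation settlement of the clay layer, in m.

Mid-depth of clay below the ground surface: z = 2.1 + 7/2 = 5.6 m.
Total vertical stress at mid-clay: σ_v = 18.7×2.1 + 16×3.5 = 95.27 kPa.
Pore pressure: u = 9.81×(5.6 − 0) = 54.936 kPa.
Initial effective stress: σ'_0 = σ_v − u = 95.27 − 54.936 = 40.334 kPa.
Stress increase at mid-clay by the 2:1 spreading method:
Δσ = qBL/((B+z)(L+z)) = 117×2.9×2.9/((2.9+5.6)(2.9+5.6)) = 13.619 kPa
Final effective stress: σ'_f = 40.334 + 13.619 = 53.953 kPa.
σ'_f = 53.953 > σ'_p = 43.2 kPa, so the stress path crosses the preconsolidation pressure — recompression up to σ'_p, then virgin compression beyond:
S_c = H/(1+e₀)·[C_r·log₁₀(σ'_p/σ'_0) + C_c·log₁₀(σ'_f/σ'_p)]
    = 7/2.25 × [0.031×log₁₀(43.2/40.334) + 0.25×log₁₀(53.953/43.2)]
    = 3.1111 × [0.00092419 + 0.024133] = 0.07796 m

S_c ≈ 0.078 m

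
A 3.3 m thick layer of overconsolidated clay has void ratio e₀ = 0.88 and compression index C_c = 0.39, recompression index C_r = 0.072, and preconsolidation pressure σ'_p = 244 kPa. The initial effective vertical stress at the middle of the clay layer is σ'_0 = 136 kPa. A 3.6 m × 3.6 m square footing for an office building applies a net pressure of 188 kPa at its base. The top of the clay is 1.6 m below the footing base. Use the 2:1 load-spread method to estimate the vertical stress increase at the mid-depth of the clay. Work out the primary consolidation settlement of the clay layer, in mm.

S_c ≈ 17.8 mm

Mid-depth of clay below the footing base: z = 1.6 + 3.3/2 = 3.25 m.
Stress increase at mid-clay by the 2:1 spreading method:
Δσ = qBL/((B+z)(L+z)) = 188×3.6×3.6/((3.6+3.25)(3.6+3.25)) = 51.926 kPa
Final effective stress: σ'_f = 136 + 51.926 = 187.93 kPa.
σ'_f = 187.93 ≤ σ'_p = 244 kPa, so the clay remains overconsolidated and only the recompression index applies:
S_c = C_r·H/(1+e₀)·log₁₀(σ'_f/σ'_0) = 0.072×3.3/1.88×log₁₀(187.93/136)
    = 0.12638 × 0.14046 = 0.01775 m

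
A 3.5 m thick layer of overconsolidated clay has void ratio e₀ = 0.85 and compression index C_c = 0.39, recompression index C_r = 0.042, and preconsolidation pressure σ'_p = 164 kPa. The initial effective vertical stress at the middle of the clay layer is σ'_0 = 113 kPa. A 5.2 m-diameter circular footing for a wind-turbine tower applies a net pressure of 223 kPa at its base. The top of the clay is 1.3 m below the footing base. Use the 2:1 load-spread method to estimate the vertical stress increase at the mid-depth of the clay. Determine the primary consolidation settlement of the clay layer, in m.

Mid-depth of clay below the footing base: z = 1.3 + 3.5/2 = 3.05 m.
Stress increase at mid-clay by the 2:1 spreading method:
Δσ ≈ qD²/(D+z)² = 223×5.2²/(5.2+3.05)² = 88.594 kPa
Final effective stress: σ'_f = 113 + 88.594 = 201.59 kPa.
σ'_f = 201.59 > σ'_p = 164 kPa, so the stress path crosses the preconsolidation pressure — recompression up to σ'_p, then virgin compression beyond:
S_c = H/(1+e₀)·[C_r·log₁₀(σ'_p/σ'_0) + C_c·log₁₀(σ'_f/σ'_p)]
    = 3.5/1.85 × [0.042×log₁₀(164/113) + 0.39×log₁₀(201.59/164)]
    = 1.8919 × [0.0067941 + 0.034954] = 0.07898 m

S_c ≈ 0.079 m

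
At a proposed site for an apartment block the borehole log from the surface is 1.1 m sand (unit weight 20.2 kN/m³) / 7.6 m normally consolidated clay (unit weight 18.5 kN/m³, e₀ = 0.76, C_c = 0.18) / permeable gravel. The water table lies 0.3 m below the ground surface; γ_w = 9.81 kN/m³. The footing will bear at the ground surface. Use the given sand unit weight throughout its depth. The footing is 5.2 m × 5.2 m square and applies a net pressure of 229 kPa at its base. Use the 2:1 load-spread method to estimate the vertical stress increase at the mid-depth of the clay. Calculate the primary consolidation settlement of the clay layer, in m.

S_c ≈ 0.278 m

Mid-depth of clay below the ground surface: z = 1.1 + 7.6/2 = 4.9 m.
Total vertical stress at mid-clay: σ_v = 20.2×1.1 + 18.5×3.8 = 92.52 kPa.
Pore pressure: u = 9.81×(4.9 − 0.3) = 45.126 kPa.
Initial effective stress: σ'_0 = σ_v − u = 92.52 − 45.126 = 47.394 kPa.
Stress increase at mid-clay by the 2:1 spreading method:
Δσ = qBL/((B+z)(L+z)) = 229×5.2×5.2/((5.2+4.9)(5.2+4.9)) = 60.701 kPa
Final effective stress: σ'_f = σ'_0 + Δσ = 47.394 + 60.701 = 108.09 kPa.
Normally consolidated clay, so the full stress increment lies on the virgin compression line:
S_c = C_c·H/(1+e₀)·log₁₀(σ'_f/σ'_0) = 0.18×7.6/(1+0.76)×log₁₀(108.09/47.394)
    = 0.77727 × 0.35806 = 0.2783 m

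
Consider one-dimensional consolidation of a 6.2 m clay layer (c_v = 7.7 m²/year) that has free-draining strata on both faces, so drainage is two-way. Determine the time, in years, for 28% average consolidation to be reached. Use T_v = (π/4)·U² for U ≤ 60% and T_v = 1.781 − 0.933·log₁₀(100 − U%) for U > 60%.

t ≈ 0.0768 years

Drainage path length: H_d = H/2 = 3.1 m (double drainage).
U ≤ 60%: T_v = (π/4)·U² = (π/4)×0.28² = 0.061575.
t = T_v·H_d²/c_v = 0.061575×3.1²/7.7 = 0.07685 years.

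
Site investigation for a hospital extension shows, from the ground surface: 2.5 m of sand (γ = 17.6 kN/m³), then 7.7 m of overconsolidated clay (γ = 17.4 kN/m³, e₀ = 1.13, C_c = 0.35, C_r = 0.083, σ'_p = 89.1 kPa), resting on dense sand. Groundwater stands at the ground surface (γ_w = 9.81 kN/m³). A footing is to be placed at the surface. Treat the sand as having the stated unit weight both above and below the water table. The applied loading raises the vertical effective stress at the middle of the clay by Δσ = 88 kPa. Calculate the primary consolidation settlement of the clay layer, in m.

Mid-depth of clay below the ground surface: z = 2.5 + 7.7/2 = 6.35 m.
Total vertical stress at mid-clay: σ_v = 17.6×2.5 + 17.4×3.85 = 110.99 kPa.
Pore pressure: u = 9.81×(6.35 − 0) = 62.294 kPa.
Initial effective stress: σ'_0 = σ_v − u = 110.99 − 62.294 = 48.696 kPa.
Final effective stress: σ'_f = 48.696 + 88 = 136.7 kPa.
σ'_f = 136.7 > σ'_p = 89.1 kPa, so the stress path crosses the preconsolidation pressure — recompression up to σ'_p, then virgin compression beyond:
S_c = H/(1+e₀)·[C_r·log₁₀(σ'_p/σ'_0) + C_c·log₁₀(σ'_f/σ'_p)]
    = 7.7/2.13 × [0.083×log₁₀(89.1/48.696) + 0.35×log₁₀(136.7/89.1)]
    = 3.615 × [0.021778 + 0.065062] = 0.3139 m

S_c ≈ 0.314 m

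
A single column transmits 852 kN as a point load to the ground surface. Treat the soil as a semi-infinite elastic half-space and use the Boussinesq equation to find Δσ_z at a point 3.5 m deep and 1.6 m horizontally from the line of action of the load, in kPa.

Boussinesq vertical stress below a point load on an elastic half-space:
Δσ_z = 3P/(2πz²) · [1 + (r/z)²]^(−5/2)
r/z = 1.6/3.5 = 0.45714; [1+(r/z)²]^(−5/2) = 0.62223.
Δσ_z = 3×852/(2π×3.5²) × 0.62223 = 33.208 × 0.62223 = 20.66 kPa

Δσ_z ≈ 20.7 kPa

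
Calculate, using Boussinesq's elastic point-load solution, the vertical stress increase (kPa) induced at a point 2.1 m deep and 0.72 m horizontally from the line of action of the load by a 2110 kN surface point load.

Boussinesq vertical stress below a point load on an elastic half-space:
Δσ_z = 3P/(2πz²) · [1 + (r/z)²]^(−5/2)
r/z = 0.72/2.1 = 0.34286; [1+(r/z)²]^(−5/2) = 0.75741.
Δσ_z = 3×2110/(2π×2.1²) × 0.75741 = 228.45 × 0.75741 = 173 kPa

Δσ_z ≈ 173 kPa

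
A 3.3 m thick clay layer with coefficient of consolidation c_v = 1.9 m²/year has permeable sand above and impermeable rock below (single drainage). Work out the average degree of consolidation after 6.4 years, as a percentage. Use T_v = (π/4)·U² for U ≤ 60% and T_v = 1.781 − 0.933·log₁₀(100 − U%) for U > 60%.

Drainage path length: H_d = H = 3.3 m (single drainage).
T_v = c_v·t/H_d² = 1.9×6.4/3.3² = 1.1166.
T_v = 1.1166 corresponds to the U > 60% branch:
U = 1 − 10^((1.781 − T_v)/0.933)/100 = 0.9485

U ≈ 94.8 %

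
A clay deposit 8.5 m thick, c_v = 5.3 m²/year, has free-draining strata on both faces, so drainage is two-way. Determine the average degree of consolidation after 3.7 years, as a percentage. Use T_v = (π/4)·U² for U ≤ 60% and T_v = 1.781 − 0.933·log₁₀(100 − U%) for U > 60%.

U ≈ 94.4 %

Drainage path length: H_d = H/2 = 4.25 m (double drainage).
T_v = c_v·t/H_d² = 5.3×3.7/4.25² = 1.0857.
T_v = 1.0857 corresponds to the U > 60% branch:
U = 1 − 10^((1.781 − T_v)/0.933)/100 = 0.9444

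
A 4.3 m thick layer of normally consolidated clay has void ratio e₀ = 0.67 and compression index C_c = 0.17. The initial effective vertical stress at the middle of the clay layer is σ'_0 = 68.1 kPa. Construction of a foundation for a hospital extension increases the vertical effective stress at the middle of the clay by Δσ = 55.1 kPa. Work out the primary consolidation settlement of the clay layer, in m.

S_c ≈ 0.113 m

Final effective stress: σ'_f = σ'_0 + Δσ = 68.1 + 55.1 = 123.2 kPa.
Normally consolidated clay, so the full stress increment lies on the virgin compression line:
S_c = C_c·H/(1+e₀)·log₁₀(σ'_f/σ'_0) = 0.17×4.3/(1+0.67)×log₁₀(123.2/68.1)
    = 0.43772 × 0.25746 = 0.1127 m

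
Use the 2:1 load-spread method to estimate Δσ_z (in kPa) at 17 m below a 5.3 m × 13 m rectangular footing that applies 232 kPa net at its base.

By the 2:1 method the load spreads at 1 horizontal : 2 vertical, so at depth z the loaded area has grown by z in each plan dimension:
Δσ = qBL/((B+z)(L+z)) = 232×5.3×13/((5.3+17)(13+17)) = 23.894 kPa

Δσ_z ≈ 23.9 kPa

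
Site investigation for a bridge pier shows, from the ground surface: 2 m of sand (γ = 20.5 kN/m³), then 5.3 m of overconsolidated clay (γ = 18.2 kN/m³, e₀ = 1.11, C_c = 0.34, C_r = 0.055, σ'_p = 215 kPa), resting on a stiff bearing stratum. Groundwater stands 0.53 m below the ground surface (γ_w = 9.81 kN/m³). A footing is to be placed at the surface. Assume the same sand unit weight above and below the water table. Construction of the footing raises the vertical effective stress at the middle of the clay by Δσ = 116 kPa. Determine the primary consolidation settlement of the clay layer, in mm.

Mid-depth of clay below the ground surface: z = 2 + 5.3/2 = 4.65 m.
Total vertical stress at mid-clay: σ_v = 20.5×2 + 18.2×2.65 = 89.23 kPa.
Pore pressure: u = 9.81×(4.65 − 0.53) = 40.417 kPa.
Initial effective stress: σ'_0 = σ_v − u = 89.23 − 40.417 = 48.813 kPa.
Final effective stress: σ'_f = 48.813 + 116 = 164.81 kPa.
σ'_f = 164.81 ≤ σ'_p = 215 kPa, so the clay remains overconsolidated and only the recompression index applies:
S_c = C_r·H/(1+e₀)·log₁₀(σ'_f/σ'_0) = 0.055×5.3/2.11×log₁₀(164.81/48.813)
    = 0.13815 × 0.52845 = 0.073 m

S_c ≈ 73 mm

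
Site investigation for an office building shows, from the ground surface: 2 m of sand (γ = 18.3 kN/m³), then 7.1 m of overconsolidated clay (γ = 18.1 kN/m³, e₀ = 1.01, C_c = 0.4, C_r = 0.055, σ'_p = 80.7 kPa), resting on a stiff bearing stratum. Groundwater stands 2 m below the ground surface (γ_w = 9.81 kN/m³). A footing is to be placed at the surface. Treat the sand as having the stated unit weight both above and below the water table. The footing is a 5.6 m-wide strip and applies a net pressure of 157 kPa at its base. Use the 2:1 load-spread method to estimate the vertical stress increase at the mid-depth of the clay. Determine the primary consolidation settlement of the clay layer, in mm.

S_c ≈ 376 mm

Mid-depth of clay below the ground surface: z = 2 + 7.1/2 = 5.55 m.
Total vertical stress at mid-clay: σ_v = 18.3×2 + 18.1×3.55 = 100.85 kPa.
Pore pressure: u = 9.81×(5.55 − 2) = 34.825 kPa.
Initial effective stress: σ'_0 = σ_v − u = 100.85 − 34.825 = 66.025 kPa.
Stress increase at mid-clay by the 2:1 spreading method:
Δσ = qB/(B+z) = 157×5.6/(5.6+5.55) = 78.852 kPa
Final effective stress: σ'_f = 66.025 + 78.852 = 144.88 kPa.
σ'_f = 144.88 > σ'_p = 80.7 kPa, so the stress path crosses the preconsolidation pressure — recompression up to σ'_p, then virgin compression beyond:
S_c = H/(1+e₀)·[C_r·log₁₀(σ'_p/σ'_0) + C_c·log₁₀(σ'_f/σ'_p)]
    = 7.1/2.01 × [0.055×log₁₀(80.7/66.025) + 0.4×log₁₀(144.88/80.7)]
    = 3.5323 × [0.0047941 + 0.10165] = 0.376 m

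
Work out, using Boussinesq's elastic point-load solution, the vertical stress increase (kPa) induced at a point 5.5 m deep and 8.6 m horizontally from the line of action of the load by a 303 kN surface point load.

Δσ_z ≈ 0.217 kPa

Boussinesq vertical stress below a point load on an elastic half-space:
Δσ_z = 3P/(2πz²) · [1 + (r/z)²]^(−5/2)
r/z = 8.6/5.5 = 1.5636; [1+(r/z)²]^(−5/2) = 0.045398.
Δσ_z = 3×303/(2π×5.5²) × 0.045398 = 4.7825 × 0.045398 = 0.2171 kPa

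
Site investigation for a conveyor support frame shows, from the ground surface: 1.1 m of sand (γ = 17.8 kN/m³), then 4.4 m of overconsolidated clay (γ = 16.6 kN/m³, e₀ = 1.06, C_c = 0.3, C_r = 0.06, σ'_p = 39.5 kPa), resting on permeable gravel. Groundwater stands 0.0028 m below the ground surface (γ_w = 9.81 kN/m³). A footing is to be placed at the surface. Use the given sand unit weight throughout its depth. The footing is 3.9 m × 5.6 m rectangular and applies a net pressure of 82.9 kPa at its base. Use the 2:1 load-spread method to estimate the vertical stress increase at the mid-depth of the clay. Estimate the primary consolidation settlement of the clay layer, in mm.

Mid-depth of clay below the ground surface: z = 1.1 + 4.4/2 = 3.3 m.
Total vertical stress at mid-clay: σ_v = 17.8×1.1 + 16.6×2.2 = 56.1 kPa.
Pore pressure: u = 9.81×(3.3 − 0.0028) = 32.344 kPa.
Initial effective stress: σ'_0 = σ_v − u = 56.1 − 32.344 = 23.756 kPa.
Stress increase at mid-clay by the 2:1 spreading method:
Δσ = qBL/((B+z)(L+z)) = 82.9×3.9×5.6/((3.9+3.3)(5.6+3.3)) = 28.254 kPa
Final effective stress: σ'_f = 23.756 + 28.254 = 52.01 kPa.
σ'_f = 52.01 > σ'_p = 39.5 kPa, so the stress path crosses the preconsolidation pressure — recompression up to σ'_p, then virgin compression beyond:
S_c = H/(1+e₀)·[C_r·log₁₀(σ'_p/σ'_0) + C_c·log₁₀(σ'_f/σ'_p)]
    = 4.4/2.06 × [0.06×log₁₀(39.5/23.756) + 0.3×log₁₀(52.01/39.5)]
    = 2.1359 × [0.013249 + 0.035847] = 0.1049 m

S_c ≈ 105 mm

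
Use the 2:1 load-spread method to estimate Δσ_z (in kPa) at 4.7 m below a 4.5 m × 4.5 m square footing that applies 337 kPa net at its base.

Δσ_z ≈ 80.6 kPa

By the 2:1 method the load spreads at 1 horizontal : 2 vertical, so at depth z the loaded area has grown by z in each plan dimension:
Δσ = qBL/((B+z)(L+z)) = 337×4.5×4.5/((4.5+4.7)(4.5+4.7)) = 80.627 kPa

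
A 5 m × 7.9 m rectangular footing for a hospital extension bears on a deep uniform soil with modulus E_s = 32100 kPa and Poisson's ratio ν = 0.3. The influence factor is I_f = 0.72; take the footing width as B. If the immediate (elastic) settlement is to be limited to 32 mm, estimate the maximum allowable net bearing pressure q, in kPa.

S_e = q·B·(1−ν²)/E_s · I_f  ⇒  q = S_e·E_s / (B·(1−ν²)·I_f).
q = 0.032 × 32100 / (5 × 0.91 × 0.72) = 313.6 kPa

q ≈ 314 kPa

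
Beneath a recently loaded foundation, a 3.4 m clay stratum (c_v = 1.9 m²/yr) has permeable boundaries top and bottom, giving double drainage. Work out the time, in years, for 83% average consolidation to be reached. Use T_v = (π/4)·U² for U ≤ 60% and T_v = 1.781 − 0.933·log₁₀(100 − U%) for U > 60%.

t ≈ 0.963 years

Drainage path length: H_d = H/2 = 1.7 m (double drainage).
U > 60%: T_v = 1.781 − 0.933·log₁₀(100 − 83) = 0.63299.
t = T_v·H_d²/c_v = 0.63299×1.7²/1.9 = 0.9628 years.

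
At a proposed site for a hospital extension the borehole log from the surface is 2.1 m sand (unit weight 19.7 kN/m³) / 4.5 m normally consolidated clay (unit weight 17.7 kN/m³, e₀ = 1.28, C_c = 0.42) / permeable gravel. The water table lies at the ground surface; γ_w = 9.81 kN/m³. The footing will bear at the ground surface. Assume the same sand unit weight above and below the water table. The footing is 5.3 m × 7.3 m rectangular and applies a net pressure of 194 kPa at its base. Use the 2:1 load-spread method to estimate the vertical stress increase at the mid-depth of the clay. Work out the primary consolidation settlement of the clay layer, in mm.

Mid-depth of clay below the ground surface: z = 2.1 + 4.5/2 = 4.35 m.
Total vertical stress at mid-clay: σ_v = 19.7×2.1 + 17.7×2.25 = 81.195 kPa.
Pore pressure: u = 9.81×(4.35 − 0) = 42.673 kPa.
Initial effective stress: σ'_0 = σ_v − u = 81.195 − 42.673 = 38.522 kPa.
Stress increase at mid-clay by the 2:1 spreading method:
Δσ = qBL/((B+z)(L+z)) = 194×5.3×7.3/((5.3+4.35)(7.3+4.35)) = 66.765 kPa
Final effective stress: σ'_f = σ'_0 + Δσ = 38.522 + 66.765 = 105.29 kPa.
Normally consolidated clay, so the full stress increment lies on the virgin compression line:
S_c = C_c·H/(1+e₀)·log₁₀(σ'_f/σ'_0) = 0.42×4.5/(1+1.28)×log₁₀(105.29/38.522)
    = 0.82895 × 0.43668 = 0.362 m

S_c ≈ 362 mm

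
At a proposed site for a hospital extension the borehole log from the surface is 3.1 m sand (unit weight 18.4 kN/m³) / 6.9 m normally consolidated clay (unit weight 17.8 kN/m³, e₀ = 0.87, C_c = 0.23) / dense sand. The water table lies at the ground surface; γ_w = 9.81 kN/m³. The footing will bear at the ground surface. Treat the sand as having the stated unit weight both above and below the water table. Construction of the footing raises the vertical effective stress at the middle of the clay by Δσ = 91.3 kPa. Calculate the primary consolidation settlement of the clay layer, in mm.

S_c ≈ 364 mm

Mid-depth of clay below the ground surface: z = 3.1 + 6.9/2 = 6.55 m.
Total vertical stress at mid-clay: σ_v = 18.4×3.1 + 17.8×3.45 = 118.45 kPa.
Pore pressure: u = 9.81×(6.55 − 0) = 64.255 kPa.
Initial effective stress: σ'_0 = σ_v − u = 118.45 − 64.255 = 54.195 kPa.
Final effective stress: σ'_f = σ'_0 + Δσ = 54.195 + 91.3 = 145.5 kPa.
Normally consolidated clay, so the full stress increment lies on the virgin compression line:
S_c = C_c·H/(1+e₀)·log₁₀(σ'_f/σ'_0) = 0.23×6.9/(1+0.87)×log₁₀(145.5/54.195)
    = 0.84866 × 0.4289 = 0.364 m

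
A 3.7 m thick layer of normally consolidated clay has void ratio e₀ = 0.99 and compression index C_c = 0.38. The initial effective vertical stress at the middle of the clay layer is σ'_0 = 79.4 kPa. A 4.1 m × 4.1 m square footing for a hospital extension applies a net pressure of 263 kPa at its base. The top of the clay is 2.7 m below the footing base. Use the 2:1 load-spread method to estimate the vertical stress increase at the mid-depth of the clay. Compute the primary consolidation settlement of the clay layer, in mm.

S_c ≈ 171 mm

Mid-depth of clay below the footing base: z = 2.7 + 3.7/2 = 4.55 m.
Stress increase at mid-clay by the 2:1 spreading method:
Δσ = qBL/((B+z)(L+z)) = 263×4.1×4.1/((4.1+4.55)(4.1+4.55)) = 59.087 kPa
Final effective stress: σ'_f = σ'_0 + Δσ = 79.4 + 59.087 = 138.49 kPa.
Normally consolidated clay, so the full stress increment lies on the virgin compression line:
S_c = C_c·H/(1+e₀)·log₁₀(σ'_f/σ'_0) = 0.38×3.7/(1+0.99)×log₁₀(138.49/79.4)
    = 0.70653 × 0.2416 = 0.1707 m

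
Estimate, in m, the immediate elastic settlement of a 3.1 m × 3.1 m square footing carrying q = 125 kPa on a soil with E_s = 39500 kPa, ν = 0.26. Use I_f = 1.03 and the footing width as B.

S_e ≈ 0.00942 m

Immediate (elastic) settlement: S_e = q·B·(1−ν²)/E_s · I_f.
S_e = 125 × 3.1 × (1 − 0.26²) / 39500 × 1.03
    = 125 × 3.1 × 0.9324 / 39500 × 1.03
    = 0.009421 m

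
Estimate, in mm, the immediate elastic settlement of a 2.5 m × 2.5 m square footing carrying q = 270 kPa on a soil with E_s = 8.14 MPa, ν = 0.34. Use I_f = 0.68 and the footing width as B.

Immediate (elastic) settlement: S_e = q·B·(1−ν²)/E_s · I_f.
E_s = 8.14 MPa = 8140 kPa.
S_e = 270 × 2.5 × (1 − 0.34²) / 8140 × 0.68
    = 270 × 2.5 × 0.8844 / 8140 × 0.68
    = 0.04987 m = 49.87 mm

S_e ≈ 49.9 mm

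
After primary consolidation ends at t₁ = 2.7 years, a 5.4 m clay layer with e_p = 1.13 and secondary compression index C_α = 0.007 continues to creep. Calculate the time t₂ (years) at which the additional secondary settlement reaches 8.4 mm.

S_s = C_α·H/(1+e_p)·log₁₀(t₂/t₁) ⇒ log₁₀(t₂/t₁) = S_s·(1+e_p)/(C_α·H).
log₁₀(t₂/t₁) = 0.0084 × (1+1.13) / (0.007×5.4) = 0.4733
t₂ = t₁ × 10^0.4733 = 2.7 × 2.974 = 8.03 years

t₂ ≈ 8.03 years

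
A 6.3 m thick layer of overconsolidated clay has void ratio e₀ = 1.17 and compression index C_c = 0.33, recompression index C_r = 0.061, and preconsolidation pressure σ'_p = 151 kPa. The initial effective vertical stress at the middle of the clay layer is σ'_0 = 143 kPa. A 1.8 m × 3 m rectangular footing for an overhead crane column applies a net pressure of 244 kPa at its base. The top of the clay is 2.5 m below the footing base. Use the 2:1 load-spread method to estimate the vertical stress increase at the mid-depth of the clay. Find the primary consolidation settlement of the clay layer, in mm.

Mid-depth of clay below the footing base: z = 2.5 + 6.3/2 = 5.65 m.
Stress increase at mid-clay by the 2:1 spreading method:
Δσ = qBL/((B+z)(L+z)) = 244×1.8×3/((1.8+5.65)(3+5.65)) = 20.446 kPa
Final effective stress: σ'_f = 143 + 20.446 = 163.45 kPa.
σ'_f = 163.45 > σ'_p = 151 kPa, so the stress path crosses the preconsolidation pressure — recompression up to σ'_p, then virgin compression beyond:
S_c = H/(1+e₀)·[C_r·log₁₀(σ'_p/σ'_0) + C_c·log₁₀(σ'_f/σ'_p)]
    = 6.3/2.17 × [0.061×log₁₀(151/143) + 0.33×log₁₀(163.45/151)]
    = 2.9032 × [0.0014421 + 0.011355] = 0.03715 m

S_c ≈ 37.2 mm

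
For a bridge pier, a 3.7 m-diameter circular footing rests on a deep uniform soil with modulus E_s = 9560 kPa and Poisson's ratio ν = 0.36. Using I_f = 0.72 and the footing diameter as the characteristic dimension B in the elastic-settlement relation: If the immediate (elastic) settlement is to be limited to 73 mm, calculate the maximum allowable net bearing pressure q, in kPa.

S_e = q·B·(1−ν²)/E_s · I_f  ⇒  q = S_e·E_s / (B·(1−ν²)·I_f).
q = 0.073 × 9560 / (3.7 × 0.8704 × 0.72) = 301 kPa

q ≈ 301 kPa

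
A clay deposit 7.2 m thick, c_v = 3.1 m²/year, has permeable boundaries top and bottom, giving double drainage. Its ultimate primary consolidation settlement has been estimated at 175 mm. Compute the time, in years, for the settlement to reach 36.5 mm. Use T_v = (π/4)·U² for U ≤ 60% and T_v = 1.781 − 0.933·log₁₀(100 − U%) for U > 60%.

t ≈ 0.143 years

Drainage path length: H_d = H/2 = 3.6 m (double drainage).
U = S(t)/S_ult = 36.5/175 = 0.2086.
U ≤ 60%: T_v = (π/4)·U² = (π/4)×0.20857² = 0.034166.
t = T_v·H_d²/c_v = 0.034166×3.6²/3.1 = 0.1428 years.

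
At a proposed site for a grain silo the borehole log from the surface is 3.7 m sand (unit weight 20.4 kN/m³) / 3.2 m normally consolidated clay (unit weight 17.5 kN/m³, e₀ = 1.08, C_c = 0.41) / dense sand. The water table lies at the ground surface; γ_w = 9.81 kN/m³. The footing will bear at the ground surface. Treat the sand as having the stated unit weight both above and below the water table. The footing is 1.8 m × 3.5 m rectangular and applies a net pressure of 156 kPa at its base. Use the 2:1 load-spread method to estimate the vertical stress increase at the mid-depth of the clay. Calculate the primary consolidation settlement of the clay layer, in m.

S_c ≈ 0.073 m

Mid-depth of clay below the ground surface: z = 3.7 + 3.2/2 = 5.3 m.
Total vertical stress at mid-clay: σ_v = 20.4×3.7 + 17.5×1.6 = 103.48 kPa.
Pore pressure: u = 9.81×(5.3 − 0) = 51.993 kPa.
Initial effective stress: σ'_0 = σ_v − u = 103.48 − 51.993 = 51.487 kPa.
Stress increase at mid-clay by the 2:1 spreading method:
Δσ = qBL/((B+z)(L+z)) = 156×1.8×3.5/((1.8+5.3)(3.5+5.3)) = 15.73 kPa
Final effective stress: σ'_f = σ'_0 + Δσ = 51.487 + 15.73 = 67.217 kPa.
Normally consolidated clay, so the full stress increment lies on the virgin compression line:
S_c = C_c·H/(1+e₀)·log₁₀(σ'_f/σ'_0) = 0.41×3.2/(1+1.08)×log₁₀(67.217/51.487)
    = 0.63077 × 0.11578 = 0.07303 m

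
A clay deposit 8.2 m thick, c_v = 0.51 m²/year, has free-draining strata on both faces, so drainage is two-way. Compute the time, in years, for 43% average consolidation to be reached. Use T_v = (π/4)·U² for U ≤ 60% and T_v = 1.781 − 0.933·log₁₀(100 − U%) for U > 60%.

Drainage path length: H_d = H/2 = 4.1 m (double drainage).
U ≤ 60%: T_v = (π/4)·U² = (π/4)×0.43² = 0.14522.
t = T_v·H_d²/c_v = 0.14522×4.1²/0.51 = 4.787 years.

t ≈ 4.79 years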